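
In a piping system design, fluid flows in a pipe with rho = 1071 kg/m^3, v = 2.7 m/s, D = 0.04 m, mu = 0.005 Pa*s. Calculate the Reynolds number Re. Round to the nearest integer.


Re = rho * v * D / mu
Re = 1071 * 2.7 * 0.04 / 0.005
Re = 115.668 / 0.005
Re = 23134


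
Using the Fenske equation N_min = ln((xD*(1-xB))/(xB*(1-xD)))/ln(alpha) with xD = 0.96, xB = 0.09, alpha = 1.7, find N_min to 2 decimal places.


N_min = ln((xD*(1-xB))/(xB*(1-xD))) / ln(alpha)
Numerator inside ln: 0.8736 / 0.0036 = 242.666667
ln(242.666667) = 5.491689
ln(alpha) = ln(1.7) = 0.530628
N_min = 5.491689 / 0.530628 = 10.35


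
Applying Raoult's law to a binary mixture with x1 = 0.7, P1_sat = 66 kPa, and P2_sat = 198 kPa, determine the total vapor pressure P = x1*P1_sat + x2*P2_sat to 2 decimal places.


P = x1*P1_sat + x2*P2_sat
x2 = 1 - x1 = 1 - 0.7 = 0.3
P = 0.7*66 + 0.3*198
P = 46.2 + 59.4
P = 105.60 kPa


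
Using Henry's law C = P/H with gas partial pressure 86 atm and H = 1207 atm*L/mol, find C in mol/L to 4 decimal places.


C = P / H
C = 86 / 1207
C = 0.0713 mol/L


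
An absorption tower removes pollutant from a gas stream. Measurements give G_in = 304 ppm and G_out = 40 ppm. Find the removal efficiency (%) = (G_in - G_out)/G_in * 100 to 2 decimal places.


Efficiency = (G_in - G_out) / G_in * 100%
Efficiency = (304 - 40) / 304 * 100
Efficiency = 264 / 304 * 100
Efficiency = 86.84%


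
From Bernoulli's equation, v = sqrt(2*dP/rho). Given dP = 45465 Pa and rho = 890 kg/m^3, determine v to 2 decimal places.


v = sqrt(2*dP/rho)
v = sqrt(2*45465/890)
v = sqrt(102.168539)
v = 10.11 m/s


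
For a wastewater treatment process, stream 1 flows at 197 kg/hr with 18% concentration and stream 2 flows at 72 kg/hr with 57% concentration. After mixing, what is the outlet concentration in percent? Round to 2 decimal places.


Mass balance on solute: F1*x1 + F2*x2 = F3*x3
F3 = F1 + F2 = 197 + 72 = 269 kg/hr
x3 = (F1*x1 + F2*x2)/F3
x3 = (197*0.18 + 72*0.57) / 269
x3 = 28.44%


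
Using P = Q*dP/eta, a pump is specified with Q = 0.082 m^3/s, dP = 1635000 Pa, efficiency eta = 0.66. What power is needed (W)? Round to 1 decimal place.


P = Q * dP / eta
P = 0.082 * 1635000 / 0.66
P = 134070.0 / 0.66
P = 203136.4 W


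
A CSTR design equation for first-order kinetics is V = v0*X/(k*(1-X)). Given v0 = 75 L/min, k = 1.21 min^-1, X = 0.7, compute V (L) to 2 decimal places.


V = v0 * X / (k * (1 - X))
V = 75 * 0.7 / (1.21 * (1 - 0.7))
V = 52.5 / (1.21 * 0.3)
V = 52.5 / 0.363
V = 144.63 L


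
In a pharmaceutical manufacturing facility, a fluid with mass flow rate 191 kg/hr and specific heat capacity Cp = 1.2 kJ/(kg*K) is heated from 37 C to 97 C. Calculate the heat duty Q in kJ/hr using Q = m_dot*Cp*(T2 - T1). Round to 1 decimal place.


Q = m_dot * Cp * (T2 - T1)
Q = 191 * 1.2 * (97 - 37)
Q = 191 * 1.2 * 60
Q = 13752.0 kJ/hr


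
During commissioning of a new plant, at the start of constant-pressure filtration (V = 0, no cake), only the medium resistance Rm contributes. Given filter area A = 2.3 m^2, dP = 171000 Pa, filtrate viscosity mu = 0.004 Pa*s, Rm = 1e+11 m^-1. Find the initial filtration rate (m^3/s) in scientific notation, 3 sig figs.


rate = A * dP / (mu * Rm)
rate = 2.3 * 171000 / (0.004 * 1e+11)
rate = 393300.0 / 4.000e+08
rate = 9.83e-04 m^3/s


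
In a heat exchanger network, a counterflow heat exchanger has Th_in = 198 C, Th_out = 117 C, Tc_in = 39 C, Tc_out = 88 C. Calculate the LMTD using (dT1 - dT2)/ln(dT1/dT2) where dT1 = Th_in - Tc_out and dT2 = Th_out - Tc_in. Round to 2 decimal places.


dT1 = Th_in - Tc_out = 198 - 88 = 110
dT2 = Th_out - Tc_in = 117 - 39 = 78
LMTD = (dT1 - dT2) / ln(dT1/dT2)
LMTD = (110 - 78) / ln(110/78)
LMTD = 93.09 K


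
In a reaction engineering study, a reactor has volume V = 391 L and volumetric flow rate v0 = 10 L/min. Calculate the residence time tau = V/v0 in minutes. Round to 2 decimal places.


tau = V / v0
tau = 391 / 10
tau = 39.10 min


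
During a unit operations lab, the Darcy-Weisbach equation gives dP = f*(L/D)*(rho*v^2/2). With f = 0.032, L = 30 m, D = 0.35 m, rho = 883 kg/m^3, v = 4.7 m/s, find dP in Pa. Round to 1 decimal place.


dP = f * (L/D) * (rho*v^2/2)
dP = 0.032 * (30/0.35) * (883*4.7^2/2)
L/D = 85.71428571
rho*v^2/2 = 883*22.09/2 = 9752.735
dP = 0.032 * 85.71428571 * 9752.735
dP = 26750.4 Pa


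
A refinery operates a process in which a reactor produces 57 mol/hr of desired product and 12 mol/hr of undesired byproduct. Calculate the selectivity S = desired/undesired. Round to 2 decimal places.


S = desired product rate / undesired product rate
S = 57 / 12
S = 4.75


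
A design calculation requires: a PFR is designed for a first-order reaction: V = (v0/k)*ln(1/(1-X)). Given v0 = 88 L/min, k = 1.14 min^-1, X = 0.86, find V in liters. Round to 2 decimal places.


V = (v0/k) * ln(1/(1-X))
V = (88/1.14) * ln(1/(1-0.86))
V = 77.192982 * ln(7.142857)
V = 77.192982 * 1.966113
V = 151.77 L


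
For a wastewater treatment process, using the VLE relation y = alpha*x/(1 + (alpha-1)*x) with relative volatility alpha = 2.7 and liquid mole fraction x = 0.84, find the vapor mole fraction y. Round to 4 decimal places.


y = alpha*x / (1 + (alpha-1)*x)
y = 2.7*0.84 / (1 + (2.7-1)*0.84)
y = 2.268 / (1 + 1.428)
y = 2.268 / 2.428
y = 0.9341


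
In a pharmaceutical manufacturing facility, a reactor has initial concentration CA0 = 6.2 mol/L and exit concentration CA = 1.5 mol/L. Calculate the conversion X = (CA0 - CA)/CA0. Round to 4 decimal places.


X = (CA0 - CA) / CA0
X = (6.2 - 1.5) / 6.2
X = 4.7 / 6.2
X = 0.7581


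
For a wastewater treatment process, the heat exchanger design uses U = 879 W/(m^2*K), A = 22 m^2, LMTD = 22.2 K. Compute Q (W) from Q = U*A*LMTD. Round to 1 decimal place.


Q = U * A * LMTD
Q = 879 * 22 * 22.2
Q = 429303.6 W


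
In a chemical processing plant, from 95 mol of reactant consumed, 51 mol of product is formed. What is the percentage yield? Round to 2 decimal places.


Yield = (moles product / moles consumed) * 100%
Yield = (51 / 95) * 100
Yield = 0.5368 * 100
Yield = 53.68%


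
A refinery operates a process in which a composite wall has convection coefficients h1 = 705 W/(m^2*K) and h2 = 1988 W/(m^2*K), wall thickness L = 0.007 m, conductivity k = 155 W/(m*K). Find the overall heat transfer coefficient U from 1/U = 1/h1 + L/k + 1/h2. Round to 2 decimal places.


1/U = 1/h1 + L/k + 1/h2
1/U = 1/705 + 0.007/155 + 1/1988
1/U = 0.0014184397 + 4.51613e-05 + 0.0005030181
1/U = 0.0019666191
U = 508.49 W/(m^2*K)


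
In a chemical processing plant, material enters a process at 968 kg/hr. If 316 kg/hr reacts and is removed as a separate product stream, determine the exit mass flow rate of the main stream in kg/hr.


Steady-state mass balance on the main outlet: F_out = F_in - F_removed
F_out = 968 - 316
F_out = 652 kg/hr


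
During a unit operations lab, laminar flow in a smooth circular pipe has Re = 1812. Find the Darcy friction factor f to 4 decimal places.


f = 64 / Re
f = 64 / 1812
f = 0.0353


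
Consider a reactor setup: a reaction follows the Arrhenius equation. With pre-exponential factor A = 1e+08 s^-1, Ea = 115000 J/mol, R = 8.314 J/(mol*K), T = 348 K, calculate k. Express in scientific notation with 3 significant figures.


k = A * exp(-Ea/(R*T))
k = 1e+08 * exp(-115000 / (8.314 * 348))
k = 1e+08 * exp(-39.747386)
k = 5.47e-10


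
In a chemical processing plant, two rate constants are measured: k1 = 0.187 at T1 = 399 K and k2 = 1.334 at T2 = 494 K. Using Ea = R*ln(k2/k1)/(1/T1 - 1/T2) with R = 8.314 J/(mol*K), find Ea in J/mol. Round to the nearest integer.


Ea = R * ln(k2/k1) / (1/T1 - 1/T2)
ln(k2/k1) = ln(1.334/0.187) = 1.9648286
1/T1 - 1/T2 = 1/399 - 1/494 = 0.000481974166
Ea = 8.314 * 1.9648286 / 0.000481974166
Ea = 33893 J/mol


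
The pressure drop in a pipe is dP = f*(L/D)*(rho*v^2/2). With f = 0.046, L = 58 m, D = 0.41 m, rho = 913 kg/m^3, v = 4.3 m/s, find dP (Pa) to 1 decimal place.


dP = f * (L/D) * (rho*v^2/2)
dP = 0.046 * (58/0.41) * (913*4.3^2/2)
L/D = 141.46341463
rho*v^2/2 = 913*18.49/2 = 8440.685
dP = 0.046 * 141.46341463 * 8440.685
dP = 54926.2 Pa


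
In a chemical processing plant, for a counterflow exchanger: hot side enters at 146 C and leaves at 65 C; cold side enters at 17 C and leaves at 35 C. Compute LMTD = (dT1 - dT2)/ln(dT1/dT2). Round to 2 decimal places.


dT1 = Th_in - Tc_out = 146 - 35 = 111
dT2 = Th_out - Tc_in = 65 - 17 = 48
LMTD = (dT1 - dT2) / ln(dT1/dT2)
LMTD = (111 - 48) / ln(111/48)
LMTD = 75.15 K


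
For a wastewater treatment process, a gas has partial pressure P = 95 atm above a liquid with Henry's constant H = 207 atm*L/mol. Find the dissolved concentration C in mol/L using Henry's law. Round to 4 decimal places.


C = P / H
C = 95 / 207
C = 0.4589 mol/L


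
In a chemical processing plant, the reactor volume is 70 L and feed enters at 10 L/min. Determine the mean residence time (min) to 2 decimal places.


tau = V / v0
tau = 70 / 10
tau = 7.00 min


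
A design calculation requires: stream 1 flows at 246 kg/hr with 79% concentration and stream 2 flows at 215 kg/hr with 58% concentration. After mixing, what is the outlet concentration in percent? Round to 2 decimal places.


Mass balance on solute: F1*x1 + F2*x2 = F3*x3
F3 = F1 + F2 = 246 + 215 = 461 kg/hr
x3 = (F1*x1 + F2*x2)/F3
x3 = (246*0.79 + 215*0.58) / 461
x3 = 69.21%


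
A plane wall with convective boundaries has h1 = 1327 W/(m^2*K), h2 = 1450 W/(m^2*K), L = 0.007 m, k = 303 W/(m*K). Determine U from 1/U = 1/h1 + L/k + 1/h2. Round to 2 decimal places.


1/U = 1/h1 + L/k + 1/h2
1/U = 1/1327 + 0.007/303 + 1/1450
1/U = 0.0007535795 + 2.31023e-05 + 0.0006896552
1/U = 0.001466337
U = 681.97 W/(m^2*K)


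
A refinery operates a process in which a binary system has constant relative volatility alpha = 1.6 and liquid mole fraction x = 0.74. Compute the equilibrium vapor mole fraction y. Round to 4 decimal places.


y = alpha*x / (1 + (alpha-1)*x)
y = 1.6*0.74 / (1 + (1.6-1)*0.74)
y = 1.184 / (1 + 0.444)
y = 1.184 / 1.444
y = 0.8199


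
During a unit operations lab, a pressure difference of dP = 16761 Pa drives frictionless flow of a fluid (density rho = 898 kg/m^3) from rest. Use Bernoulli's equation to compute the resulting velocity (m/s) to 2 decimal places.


v = sqrt(2*dP/rho)
v = sqrt(2*16761/898)
v = sqrt(37.329621)
v = 6.11 m/s


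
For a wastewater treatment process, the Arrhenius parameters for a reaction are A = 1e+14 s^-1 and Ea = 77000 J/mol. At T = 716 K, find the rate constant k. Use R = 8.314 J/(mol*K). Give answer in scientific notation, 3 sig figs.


k = A * exp(-Ea/(R*T))
k = 1e+14 * exp(-77000 / (8.314 * 716))
k = 1e+14 * exp(-12.935037)
k = 2.41e+08


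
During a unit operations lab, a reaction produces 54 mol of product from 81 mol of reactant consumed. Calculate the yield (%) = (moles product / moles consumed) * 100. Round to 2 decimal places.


Yield = (moles product / moles consumed) * 100%
Yield = (54 / 81) * 100
Yield = 0.6667 * 100
Yield = 66.67%


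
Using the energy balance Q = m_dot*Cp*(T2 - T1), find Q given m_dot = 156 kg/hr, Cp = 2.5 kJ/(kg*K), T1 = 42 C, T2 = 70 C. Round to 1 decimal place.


Q = m_dot * Cp * (T2 - T1)
Q = 156 * 2.5 * (70 - 42)
Q = 156 * 2.5 * 28
Q = 10920.0 kJ/hr


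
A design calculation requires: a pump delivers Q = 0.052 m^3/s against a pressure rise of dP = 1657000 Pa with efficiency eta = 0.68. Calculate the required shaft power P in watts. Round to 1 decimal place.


P = Q * dP / eta
P = 0.052 * 1657000 / 0.68
P = 86164.0 / 0.68
P = 126711.8 W


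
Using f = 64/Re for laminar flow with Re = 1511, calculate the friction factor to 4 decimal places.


f = 64 / Re
f = 64 / 1511
f = 0.0424


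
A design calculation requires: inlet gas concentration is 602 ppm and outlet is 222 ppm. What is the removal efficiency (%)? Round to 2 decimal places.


Efficiency = (G_in - G_out) / G_in * 100%
Efficiency = (602 - 222) / 602 * 100
Efficiency = 380 / 602 * 100
Efficiency = 63.12%


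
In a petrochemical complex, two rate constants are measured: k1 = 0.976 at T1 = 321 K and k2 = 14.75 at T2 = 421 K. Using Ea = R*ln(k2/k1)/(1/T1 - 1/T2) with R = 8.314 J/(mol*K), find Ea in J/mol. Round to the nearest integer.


Ea = R * ln(k2/k1) / (1/T1 - 1/T2)
ln(k2/k1) = ln(14.75/0.976) = 2.7155358
1/T1 - 1/T2 = 1/321 - 1/421 = 0.000739967885
Ea = 8.314 * 2.7155358 / 0.000739967885
Ea = 30511 J/mol


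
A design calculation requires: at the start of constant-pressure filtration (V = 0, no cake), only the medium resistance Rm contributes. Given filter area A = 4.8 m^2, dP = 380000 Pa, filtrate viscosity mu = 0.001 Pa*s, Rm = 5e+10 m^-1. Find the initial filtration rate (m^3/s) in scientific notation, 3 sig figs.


rate = A * dP / (mu * Rm)
rate = 4.8 * 380000 / (0.001 * 5e+10)
rate = 1824000.0 / 5.000e+07
rate = 3.65e-02 m^3/s


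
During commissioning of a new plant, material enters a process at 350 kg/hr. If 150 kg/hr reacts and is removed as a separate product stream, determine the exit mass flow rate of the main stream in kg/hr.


Steady-state mass balance on the main outlet: F_out = F_in - F_removed
F_out = 350 - 150
F_out = 200 kg/hr


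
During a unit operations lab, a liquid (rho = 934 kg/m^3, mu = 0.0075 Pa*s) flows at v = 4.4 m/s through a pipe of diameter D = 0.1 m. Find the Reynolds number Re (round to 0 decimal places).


Re = rho * v * D / mu
Re = 934 * 4.4 * 0.1 / 0.0075
Re = 410.96 / 0.0075
Re = 54795


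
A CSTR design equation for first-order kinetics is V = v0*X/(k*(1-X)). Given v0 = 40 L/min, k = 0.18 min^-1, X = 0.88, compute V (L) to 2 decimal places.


V = v0 * X / (k * (1 - X))
V = 40 * 0.88 / (0.18 * (1 - 0.88))
V = 35.2 / (0.18 * 0.12)
V = 35.2 / 0.0216
V = 1629.63 L


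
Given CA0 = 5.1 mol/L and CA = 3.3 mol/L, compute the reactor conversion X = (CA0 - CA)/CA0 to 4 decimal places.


X = (CA0 - CA) / CA0
X = (5.1 - 3.3) / 5.1
X = 1.8 / 5.1
X = 0.3529


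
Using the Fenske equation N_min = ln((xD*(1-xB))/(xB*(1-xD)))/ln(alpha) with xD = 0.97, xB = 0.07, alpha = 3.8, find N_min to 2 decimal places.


N_min = ln((xD*(1-xB))/(xB*(1-xD))) / ln(alpha)
Numerator inside ln: 0.9021 / 0.0021 = 429.571429
ln(429.571429) = 6.062788
ln(alpha) = ln(3.8) = 1.335001
N_min = 6.062788 / 1.335001 = 4.54


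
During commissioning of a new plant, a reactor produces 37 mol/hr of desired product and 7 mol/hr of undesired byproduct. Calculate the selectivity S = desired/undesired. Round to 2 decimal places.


S = desired product rate / undesired product rate
S = 37 / 7
S = 5.29


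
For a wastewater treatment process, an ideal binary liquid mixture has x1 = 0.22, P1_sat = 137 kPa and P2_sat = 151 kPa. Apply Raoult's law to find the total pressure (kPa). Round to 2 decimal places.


P = x1*P1_sat + x2*P2_sat
x2 = 1 - x1 = 1 - 0.22 = 0.78
P = 0.22*137 + 0.78*151
P = 30.14 + 117.78
P = 147.92 kPa


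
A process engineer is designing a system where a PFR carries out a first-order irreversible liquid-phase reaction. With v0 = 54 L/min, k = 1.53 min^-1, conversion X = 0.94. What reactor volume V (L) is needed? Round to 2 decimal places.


V = (v0/k) * ln(1/(1-X))
V = (54/1.53) * ln(1/(1-0.94))
V = 35.294118 * ln(16.666667)
V = 35.294118 * 2.813411
V = 99.30 L


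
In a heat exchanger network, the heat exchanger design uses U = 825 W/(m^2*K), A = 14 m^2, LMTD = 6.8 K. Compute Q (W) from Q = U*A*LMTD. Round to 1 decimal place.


Q = U * A * LMTD
Q = 825 * 14 * 6.8
Q = 78540.0 W


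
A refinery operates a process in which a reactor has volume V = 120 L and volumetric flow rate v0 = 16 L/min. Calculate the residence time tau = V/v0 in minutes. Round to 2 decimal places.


tau = V / v0
tau = 120 / 16
tau = 7.50 min


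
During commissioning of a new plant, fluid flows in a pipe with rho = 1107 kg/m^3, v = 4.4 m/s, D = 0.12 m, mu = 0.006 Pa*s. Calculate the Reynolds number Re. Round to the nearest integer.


Re = rho * v * D / mu
Re = 1107 * 4.4 * 0.12 / 0.006
Re = 584.496 / 0.006
Re = 97416


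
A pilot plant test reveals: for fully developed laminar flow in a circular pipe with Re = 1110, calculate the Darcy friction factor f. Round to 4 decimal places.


f = 64 / Re
f = 64 / 1110
f = 0.0577


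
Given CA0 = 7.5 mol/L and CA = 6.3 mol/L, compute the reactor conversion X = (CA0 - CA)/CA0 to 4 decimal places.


X = (CA0 - CA) / CA0
X = (7.5 - 6.3) / 7.5
X = 1.2 / 7.5
X = 0.1600


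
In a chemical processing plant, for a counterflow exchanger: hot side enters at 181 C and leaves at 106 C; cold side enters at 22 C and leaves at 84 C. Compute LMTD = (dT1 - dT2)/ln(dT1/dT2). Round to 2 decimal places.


dT1 = Th_in - Tc_out = 181 - 84 = 97
dT2 = Th_out - Tc_in = 106 - 22 = 84
LMTD = (dT1 - dT2) / ln(dT1/dT2)
LMTD = (97 - 84) / ln(97/84)
LMTD = 90.34 K


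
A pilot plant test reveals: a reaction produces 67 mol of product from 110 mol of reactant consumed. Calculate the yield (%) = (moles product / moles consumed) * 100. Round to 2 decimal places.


Yield = (moles product / moles consumed) * 100%
Yield = (67 / 110) * 100
Yield = 0.6091 * 100
Yield = 60.91%


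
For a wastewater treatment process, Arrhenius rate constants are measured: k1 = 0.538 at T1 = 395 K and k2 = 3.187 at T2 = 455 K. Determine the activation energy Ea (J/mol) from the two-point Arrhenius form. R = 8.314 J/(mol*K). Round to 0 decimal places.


Ea = R * ln(k2/k1) / (1/T1 - 1/T2)
ln(k2/k1) = ln(3.187/0.538) = 1.7789768
1/T1 - 1/T2 = 1/395 - 1/455 = 0.000333843372
Ea = 8.314 * 1.7789768 / 0.000333843372
Ea = 44303 J/mol


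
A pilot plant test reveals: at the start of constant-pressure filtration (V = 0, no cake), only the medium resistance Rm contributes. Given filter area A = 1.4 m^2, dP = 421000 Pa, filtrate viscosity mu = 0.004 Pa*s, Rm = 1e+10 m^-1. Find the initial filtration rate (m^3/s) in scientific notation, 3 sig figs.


rate = A * dP / (mu * Rm)
rate = 1.4 * 421000 / (0.004 * 1e+10)
rate = 589400.0 / 4.000e+07
rate = 1.47e-02 m^3/s


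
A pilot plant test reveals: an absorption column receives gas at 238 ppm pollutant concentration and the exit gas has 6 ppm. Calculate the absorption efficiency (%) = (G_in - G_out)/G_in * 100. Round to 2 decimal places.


Efficiency = (G_in - G_out) / G_in * 100%
Efficiency = (238 - 6) / 238 * 100
Efficiency = 232 / 238 * 100
Efficiency = 97.48%


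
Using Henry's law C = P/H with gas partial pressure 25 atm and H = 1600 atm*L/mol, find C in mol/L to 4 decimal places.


C = P / H
C = 25 / 1600
C = 0.0156 mol/L


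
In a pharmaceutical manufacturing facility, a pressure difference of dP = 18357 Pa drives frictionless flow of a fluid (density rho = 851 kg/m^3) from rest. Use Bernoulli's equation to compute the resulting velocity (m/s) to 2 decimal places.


v = sqrt(2*dP/rho)
v = sqrt(2*18357/851)
v = sqrt(43.142186)
v = 6.57 m/s


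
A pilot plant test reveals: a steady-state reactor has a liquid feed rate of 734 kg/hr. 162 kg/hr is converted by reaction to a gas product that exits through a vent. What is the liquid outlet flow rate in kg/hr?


Steady-state mass balance on the main outlet: F_out = F_in - F_removed
F_out = 734 - 162
F_out = 572 kg/hr


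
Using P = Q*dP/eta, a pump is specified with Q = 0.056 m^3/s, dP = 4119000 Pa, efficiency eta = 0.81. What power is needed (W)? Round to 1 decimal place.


P = Q * dP / eta
P = 0.056 * 4119000 / 0.81
P = 230664.0 / 0.81
P = 284770.4 W


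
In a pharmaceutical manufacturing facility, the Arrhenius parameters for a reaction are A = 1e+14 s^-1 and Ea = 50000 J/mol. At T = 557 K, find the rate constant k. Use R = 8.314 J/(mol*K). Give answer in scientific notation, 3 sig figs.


k = A * exp(-Ea/(R*T))
k = 1e+14 * exp(-50000 / (8.314 * 557))
k = 1e+14 * exp(-10.797042)
k = 2.05e+09


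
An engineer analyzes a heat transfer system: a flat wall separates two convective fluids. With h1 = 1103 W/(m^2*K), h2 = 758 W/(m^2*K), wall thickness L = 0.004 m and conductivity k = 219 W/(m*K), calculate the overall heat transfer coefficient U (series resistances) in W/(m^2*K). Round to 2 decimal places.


1/U = 1/h1 + L/k + 1/h2
1/U = 1/1103 + 0.004/219 + 1/758
1/U = 0.0009066183 + 1.82648e-05 + 0.0013192612
1/U = 0.0022441443
U = 445.60 W/(m^2*K)


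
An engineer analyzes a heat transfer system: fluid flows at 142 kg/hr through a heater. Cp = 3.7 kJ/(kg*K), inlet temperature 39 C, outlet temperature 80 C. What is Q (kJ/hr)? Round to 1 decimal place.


Q = m_dot * Cp * (T2 - T1)
Q = 142 * 3.7 * (80 - 39)
Q = 142 * 3.7 * 41
Q = 21541.4 kJ/hr


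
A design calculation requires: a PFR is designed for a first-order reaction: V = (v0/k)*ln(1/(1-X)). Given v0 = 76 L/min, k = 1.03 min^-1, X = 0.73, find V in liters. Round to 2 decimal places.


V = (v0/k) * ln(1/(1-X))
V = (76/1.03) * ln(1/(1-0.73))
V = 73.786408 * ln(3.703704)
V = 73.786408 * 1.309333
V = 96.61 L


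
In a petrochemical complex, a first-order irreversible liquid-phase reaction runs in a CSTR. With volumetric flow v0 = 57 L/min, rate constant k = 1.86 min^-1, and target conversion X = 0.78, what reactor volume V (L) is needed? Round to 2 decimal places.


V = v0 * X / (k * (1 - X))
V = 57 * 0.78 / (1.86 * (1 - 0.78))
V = 44.46 / (1.86 * 0.22)
V = 44.46 / 0.4092
V = 108.65 L


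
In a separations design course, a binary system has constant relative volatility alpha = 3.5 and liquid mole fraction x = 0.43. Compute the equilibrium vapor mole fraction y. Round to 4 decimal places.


y = alpha*x / (1 + (alpha-1)*x)
y = 3.5*0.43 / (1 + (3.5-1)*0.43)
y = 1.505 / (1 + 1.075)
y = 1.505 / 2.075
y = 0.7253


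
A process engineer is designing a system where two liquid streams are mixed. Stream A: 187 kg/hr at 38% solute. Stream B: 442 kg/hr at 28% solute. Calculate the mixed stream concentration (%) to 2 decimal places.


Mass balance on solute: F1*x1 + F2*x2 = F3*x3
F3 = F1 + F2 = 187 + 442 = 629 kg/hr
x3 = (F1*x1 + F2*x2)/F3
x3 = (187*0.38 + 442*0.28) / 629
x3 = 30.97%


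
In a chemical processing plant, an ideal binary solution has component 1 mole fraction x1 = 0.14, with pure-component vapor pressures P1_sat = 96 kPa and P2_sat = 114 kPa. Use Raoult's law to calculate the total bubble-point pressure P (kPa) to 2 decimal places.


P = x1*P1_sat + x2*P2_sat
x2 = 1 - x1 = 1 - 0.14 = 0.86
P = 0.14*96 + 0.86*114
P = 13.44 + 98.04
P = 111.48 kPa


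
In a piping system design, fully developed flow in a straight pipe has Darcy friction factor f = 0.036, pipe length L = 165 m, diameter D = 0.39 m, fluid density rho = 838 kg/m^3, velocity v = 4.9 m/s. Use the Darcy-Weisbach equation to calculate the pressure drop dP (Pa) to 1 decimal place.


dP = f * (L/D) * (rho*v^2/2)
dP = 0.036 * (165/0.39) * (838*4.9^2/2)
L/D = 423.07692308
rho*v^2/2 = 838*24.01/2 = 10060.19
dP = 0.036 * 423.07692308 * 10060.19
dP = 153224.4 Pa


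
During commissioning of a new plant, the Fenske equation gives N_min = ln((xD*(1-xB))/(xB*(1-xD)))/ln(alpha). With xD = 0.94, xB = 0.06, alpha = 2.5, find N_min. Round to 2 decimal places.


N_min = ln((xD*(1-xB))/(xB*(1-xD))) / ln(alpha)
Numerator inside ln: 0.8836 / 0.0036 = 245.444444
ln(245.444444) = 5.503071
ln(alpha) = ln(2.5) = 0.916291
N_min = 5.503071 / 0.916291 = 6.01


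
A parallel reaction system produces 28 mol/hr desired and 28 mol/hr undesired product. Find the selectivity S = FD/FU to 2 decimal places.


S = desired product rate / undesired product rate
S = 28 / 28
S = 1.00


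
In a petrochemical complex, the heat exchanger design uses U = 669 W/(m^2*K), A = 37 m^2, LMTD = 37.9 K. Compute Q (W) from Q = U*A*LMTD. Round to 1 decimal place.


Q = U * A * LMTD
Q = 669 * 37 * 37.9
Q = 938138.7 W


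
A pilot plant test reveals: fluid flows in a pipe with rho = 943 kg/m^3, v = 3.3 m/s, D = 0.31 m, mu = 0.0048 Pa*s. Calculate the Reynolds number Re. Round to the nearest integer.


Re = rho * v * D / mu
Re = 943 * 3.3 * 0.31 / 0.0048
Re = 964.689 / 0.0048
Re = 200977


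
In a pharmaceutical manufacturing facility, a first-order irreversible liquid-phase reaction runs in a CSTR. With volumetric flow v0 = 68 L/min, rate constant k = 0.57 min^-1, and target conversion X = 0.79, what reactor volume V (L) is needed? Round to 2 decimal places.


V = v0 * X / (k * (1 - X))
V = 68 * 0.79 / (0.57 * (1 - 0.79))
V = 53.72 / (0.57 * 0.21)
V = 53.72 / 0.1197
V = 448.79 L


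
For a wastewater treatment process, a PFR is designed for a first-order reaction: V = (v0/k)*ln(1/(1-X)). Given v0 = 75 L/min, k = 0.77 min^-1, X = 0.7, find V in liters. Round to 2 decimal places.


V = (v0/k) * ln(1/(1-X))
V = (75/0.77) * ln(1/(1-0.7))
V = 97.402597 * ln(3.333333)
V = 97.402597 * 1.203973
V = 117.27 L


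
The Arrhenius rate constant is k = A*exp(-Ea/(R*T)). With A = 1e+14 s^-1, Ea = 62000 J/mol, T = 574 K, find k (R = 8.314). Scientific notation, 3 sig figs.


k = A * exp(-Ea/(R*T))
k = 1e+14 * exp(-62000 / (8.314 * 574))
k = 1e+14 * exp(-12.991813)
k = 2.28e+08


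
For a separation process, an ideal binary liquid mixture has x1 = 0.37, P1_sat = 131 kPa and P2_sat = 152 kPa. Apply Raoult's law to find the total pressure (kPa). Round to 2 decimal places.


P = x1*P1_sat + x2*P2_sat
x2 = 1 - x1 = 1 - 0.37 = 0.63
P = 0.37*131 + 0.63*152
P = 48.47 + 95.76
P = 144.23 kPa


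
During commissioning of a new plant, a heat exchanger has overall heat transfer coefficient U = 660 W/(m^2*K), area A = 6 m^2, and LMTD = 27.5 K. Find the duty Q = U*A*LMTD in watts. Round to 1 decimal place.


Q = U * A * LMTD
Q = 660 * 6 * 27.5
Q = 108900.0 W


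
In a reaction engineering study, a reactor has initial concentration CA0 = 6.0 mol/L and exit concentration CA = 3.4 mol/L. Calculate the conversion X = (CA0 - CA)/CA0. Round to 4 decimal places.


X = (CA0 - CA) / CA0
X = (6.0 - 3.4) / 6.0
X = 2.6 / 6.0
X = 0.4333


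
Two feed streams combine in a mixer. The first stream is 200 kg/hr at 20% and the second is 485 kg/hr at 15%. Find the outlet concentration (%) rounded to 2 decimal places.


Mass balance on solute: F1*x1 + F2*x2 = F3*x3
F3 = F1 + F2 = 200 + 485 = 685 kg/hr
x3 = (F1*x1 + F2*x2)/F3
x3 = (200*0.2 + 485*0.15) / 685
x3 = 16.46%


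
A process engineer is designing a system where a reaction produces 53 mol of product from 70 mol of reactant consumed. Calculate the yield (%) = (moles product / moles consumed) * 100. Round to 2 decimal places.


Yield = (moles product / moles consumed) * 100%
Yield = (53 / 70) * 100
Yield = 0.7571 * 100
Yield = 75.71%


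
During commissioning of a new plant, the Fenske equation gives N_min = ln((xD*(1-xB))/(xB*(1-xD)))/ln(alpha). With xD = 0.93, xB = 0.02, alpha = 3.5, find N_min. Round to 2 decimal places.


N_min = ln((xD*(1-xB))/(xB*(1-xD))) / ln(alpha)
Numerator inside ln: 0.9114 / 0.0014 = 651.0
ln(651.0) = 6.47851
ln(alpha) = ln(3.5) = 1.252763
N_min = 6.47851 / 1.252763 = 5.17


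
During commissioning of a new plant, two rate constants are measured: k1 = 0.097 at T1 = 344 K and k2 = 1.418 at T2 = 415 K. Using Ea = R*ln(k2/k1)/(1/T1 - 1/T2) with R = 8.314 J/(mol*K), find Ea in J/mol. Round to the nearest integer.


Ea = R * ln(k2/k1) / (1/T1 - 1/T2)
ln(k2/k1) = ln(1.418/0.097) = 2.6822917
1/T1 - 1/T2 = 1/344 - 1/415 = 0.00049733819
Ea = 8.314 * 2.6822917 / 0.00049733819
Ea = 44840 J/mol


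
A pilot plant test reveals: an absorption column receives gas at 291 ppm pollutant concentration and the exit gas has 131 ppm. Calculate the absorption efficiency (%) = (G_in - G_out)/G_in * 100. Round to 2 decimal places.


Efficiency = (G_in - G_out) / G_in * 100%
Efficiency = (291 - 131) / 291 * 100
Efficiency = 160 / 291 * 100
Efficiency = 54.98%


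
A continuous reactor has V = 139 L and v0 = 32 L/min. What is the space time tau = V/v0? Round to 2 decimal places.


tau = V / v0
tau = 139 / 32
tau = 4.34 min


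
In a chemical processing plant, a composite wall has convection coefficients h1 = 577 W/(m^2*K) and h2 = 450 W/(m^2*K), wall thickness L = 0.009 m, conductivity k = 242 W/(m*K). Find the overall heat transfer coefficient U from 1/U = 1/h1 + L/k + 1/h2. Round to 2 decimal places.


1/U = 1/h1 + L/k + 1/h2
1/U = 1/577 + 0.009/242 + 1/450
1/U = 0.0017331023 + 3.71901e-05 + 0.0022222222
1/U = 0.0039925146
U = 250.47 W/(m^2*K)


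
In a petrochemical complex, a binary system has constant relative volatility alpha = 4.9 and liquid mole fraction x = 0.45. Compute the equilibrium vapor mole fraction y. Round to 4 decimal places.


y = alpha*x / (1 + (alpha-1)*x)
y = 4.9*0.45 / (1 + (4.9-1)*0.45)
y = 2.205 / (1 + 1.755)
y = 2.205 / 2.755
y = 0.8004


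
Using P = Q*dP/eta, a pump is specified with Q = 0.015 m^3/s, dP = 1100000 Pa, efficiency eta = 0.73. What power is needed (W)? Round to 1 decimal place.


P = Q * dP / eta
P = 0.015 * 1100000 / 0.73
P = 16500.0 / 0.73
P = 22602.7 W


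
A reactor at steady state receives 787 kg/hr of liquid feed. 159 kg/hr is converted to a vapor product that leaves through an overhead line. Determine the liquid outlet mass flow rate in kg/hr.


Steady-state mass balance on the main outlet: F_out = F_in - F_removed
F_out = 787 - 159
F_out = 628 kg/hr


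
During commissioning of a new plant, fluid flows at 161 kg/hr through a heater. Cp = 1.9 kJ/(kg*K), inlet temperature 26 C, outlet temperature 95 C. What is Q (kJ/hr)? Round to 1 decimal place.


Q = m_dot * Cp * (T2 - T1)
Q = 161 * 1.9 * (95 - 26)
Q = 161 * 1.9 * 69
Q = 21107.1 kJ/hr


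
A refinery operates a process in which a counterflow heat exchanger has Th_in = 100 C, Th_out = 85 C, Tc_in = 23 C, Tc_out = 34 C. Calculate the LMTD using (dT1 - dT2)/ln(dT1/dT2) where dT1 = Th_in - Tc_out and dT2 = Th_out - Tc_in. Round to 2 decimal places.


dT1 = Th_in - Tc_out = 100 - 34 = 66
dT2 = Th_out - Tc_in = 85 - 23 = 62
LMTD = (dT1 - dT2) / ln(dT1/dT2)
LMTD = (66 - 62) / ln(66/62)
LMTD = 63.98 K


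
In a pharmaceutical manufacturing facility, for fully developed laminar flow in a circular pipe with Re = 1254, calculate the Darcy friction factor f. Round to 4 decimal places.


f = 64 / Re
f = 64 / 1254
f = 0.0510


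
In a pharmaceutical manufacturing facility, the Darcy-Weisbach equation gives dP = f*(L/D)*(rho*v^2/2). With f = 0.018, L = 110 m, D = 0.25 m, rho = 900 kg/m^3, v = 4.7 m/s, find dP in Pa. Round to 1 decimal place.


dP = f * (L/D) * (rho*v^2/2)
dP = 0.018 * (110/0.25) * (900*4.7^2/2)
L/D = 440.0
rho*v^2/2 = 900*22.09/2 = 9940.5
dP = 0.018 * 440.0 * 9940.5
dP = 78728.8 Pa


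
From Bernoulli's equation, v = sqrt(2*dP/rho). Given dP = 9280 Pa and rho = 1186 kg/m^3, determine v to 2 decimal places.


v = sqrt(2*dP/rho)
v = sqrt(2*9280/1186)
v = sqrt(15.649241)
v = 3.96 m/s


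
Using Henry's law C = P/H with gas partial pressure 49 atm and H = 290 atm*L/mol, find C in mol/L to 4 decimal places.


C = P / H
C = 49 / 290
C = 0.1690 mol/L


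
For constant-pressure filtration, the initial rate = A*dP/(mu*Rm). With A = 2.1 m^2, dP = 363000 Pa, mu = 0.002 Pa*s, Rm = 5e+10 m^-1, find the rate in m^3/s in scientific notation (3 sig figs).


rate = A * dP / (mu * Rm)
rate = 2.1 * 363000 / (0.002 * 5e+10)
rate = 762300.0 / 1.000e+08
rate = 7.62e-03 m^3/s


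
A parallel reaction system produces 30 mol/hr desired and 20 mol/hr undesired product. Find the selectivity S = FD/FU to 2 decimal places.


S = desired product rate / undesired product rate
S = 30 / 20
S = 1.50


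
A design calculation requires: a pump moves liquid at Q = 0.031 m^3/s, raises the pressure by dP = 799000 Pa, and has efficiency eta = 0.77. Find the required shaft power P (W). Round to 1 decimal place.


P = Q * dP / eta
P = 0.031 * 799000 / 0.77
P = 24769.0 / 0.77
P = 32167.5 W


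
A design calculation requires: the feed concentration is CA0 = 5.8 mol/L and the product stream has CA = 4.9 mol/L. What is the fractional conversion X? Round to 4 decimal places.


X = (CA0 - CA) / CA0
X = (5.8 - 4.9) / 5.8
X = 0.9 / 5.8
X = 0.1552


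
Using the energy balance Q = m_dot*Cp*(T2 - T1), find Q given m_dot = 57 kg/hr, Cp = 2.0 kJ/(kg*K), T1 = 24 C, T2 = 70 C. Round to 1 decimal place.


Q = m_dot * Cp * (T2 - T1)
Q = 57 * 2.0 * (70 - 24)
Q = 57 * 2.0 * 46
Q = 5244.0 kJ/hr


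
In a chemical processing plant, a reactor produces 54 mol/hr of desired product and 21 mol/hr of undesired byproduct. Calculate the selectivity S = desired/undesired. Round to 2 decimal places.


S = desired product rate / undesired product rate
S = 54 / 21
S = 2.57


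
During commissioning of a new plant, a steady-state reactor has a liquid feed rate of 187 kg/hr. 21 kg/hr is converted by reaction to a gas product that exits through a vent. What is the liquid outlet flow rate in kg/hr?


Steady-state mass balance on the main outlet: F_out = F_in - F_removed
F_out = 187 - 21
F_out = 166 kg/hr


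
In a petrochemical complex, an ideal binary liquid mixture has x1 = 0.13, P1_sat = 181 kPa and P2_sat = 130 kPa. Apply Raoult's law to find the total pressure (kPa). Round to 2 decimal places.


P = x1*P1_sat + x2*P2_sat
x2 = 1 - x1 = 1 - 0.13 = 0.87
P = 0.13*181 + 0.87*130
P = 23.53 + 113.1
P = 136.63 kPa


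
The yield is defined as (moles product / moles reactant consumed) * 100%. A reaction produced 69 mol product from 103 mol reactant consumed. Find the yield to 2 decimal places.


Yield = (moles product / moles consumed) * 100%
Yield = (69 / 103) * 100
Yield = 0.6699 * 100
Yield = 66.99%


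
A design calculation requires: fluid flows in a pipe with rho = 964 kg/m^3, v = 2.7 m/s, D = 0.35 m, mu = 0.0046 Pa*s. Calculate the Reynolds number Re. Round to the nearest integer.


Re = rho * v * D / mu
Re = 964 * 2.7 * 0.35 / 0.0046
Re = 910.98 / 0.0046
Re = 198039


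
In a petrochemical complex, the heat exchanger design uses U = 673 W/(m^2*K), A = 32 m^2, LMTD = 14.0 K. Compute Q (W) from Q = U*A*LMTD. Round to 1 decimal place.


Q = U * A * LMTD
Q = 673 * 32 * 14.0
Q = 301504.0 W


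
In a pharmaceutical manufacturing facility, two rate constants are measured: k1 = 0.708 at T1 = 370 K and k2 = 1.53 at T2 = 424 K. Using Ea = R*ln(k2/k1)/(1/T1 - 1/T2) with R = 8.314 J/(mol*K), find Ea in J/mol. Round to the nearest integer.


Ea = R * ln(k2/k1) / (1/T1 - 1/T2)
ln(k2/k1) = ln(1.53/0.708) = 0.7705789
1/T1 - 1/T2 = 1/370 - 1/424 = 0.000344212137
Ea = 8.314 * 0.7705789 / 0.000344212137
Ea = 18612 J/mol


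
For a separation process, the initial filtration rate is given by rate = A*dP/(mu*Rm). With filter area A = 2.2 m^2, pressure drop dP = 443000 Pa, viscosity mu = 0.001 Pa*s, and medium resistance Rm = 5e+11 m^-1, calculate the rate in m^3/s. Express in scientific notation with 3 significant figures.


rate = A * dP / (mu * Rm)
rate = 2.2 * 443000 / (0.001 * 5e+11)
rate = 974600.0 / 5.000e+08
rate = 1.95e-03 m^3/s


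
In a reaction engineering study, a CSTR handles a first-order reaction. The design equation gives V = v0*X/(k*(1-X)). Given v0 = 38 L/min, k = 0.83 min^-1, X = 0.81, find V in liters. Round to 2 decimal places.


V = v0 * X / (k * (1 - X))
V = 38 * 0.81 / (0.83 * (1 - 0.81))
V = 30.78 / (0.83 * 0.19)
V = 30.78 / 0.1577
V = 195.18 L


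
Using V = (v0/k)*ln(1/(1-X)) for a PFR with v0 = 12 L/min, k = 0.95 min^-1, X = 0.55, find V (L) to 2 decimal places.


V = (v0/k) * ln(1/(1-X))
V = (12/0.95) * ln(1/(1-0.55))
V = 12.631579 * ln(2.222222)
V = 12.631579 * 0.798508
V = 10.09 L


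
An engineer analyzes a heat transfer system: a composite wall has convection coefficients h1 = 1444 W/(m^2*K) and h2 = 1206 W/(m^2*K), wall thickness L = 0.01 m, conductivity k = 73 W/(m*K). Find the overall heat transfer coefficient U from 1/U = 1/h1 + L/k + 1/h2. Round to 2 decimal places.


1/U = 1/h1 + L/k + 1/h2
1/U = 1/1444 + 0.01/73 + 1/1206
1/U = 0.0006925208 + 0.0001369863 + 0.0008291874
1/U = 0.0016586945
U = 602.88 W/(m^2*K)


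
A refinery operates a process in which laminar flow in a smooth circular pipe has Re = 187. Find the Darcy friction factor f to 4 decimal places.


f = 64 / Re
f = 64 / 187
f = 0.3422


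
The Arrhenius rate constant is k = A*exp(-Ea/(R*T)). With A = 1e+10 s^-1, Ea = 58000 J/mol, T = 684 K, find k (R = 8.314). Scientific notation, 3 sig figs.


k = A * exp(-Ea/(R*T))
k = 1e+10 * exp(-58000 / (8.314 * 684))
k = 1e+10 * exp(-10.199101)
k = 3.72e+05


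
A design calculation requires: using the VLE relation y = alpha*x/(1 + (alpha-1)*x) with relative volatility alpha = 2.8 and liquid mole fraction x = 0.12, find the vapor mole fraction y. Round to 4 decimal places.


y = alpha*x / (1 + (alpha-1)*x)
y = 2.8*0.12 / (1 + (2.8-1)*0.12)
y = 0.336 / (1 + 0.216)
y = 0.336 / 1.216
y = 0.2763


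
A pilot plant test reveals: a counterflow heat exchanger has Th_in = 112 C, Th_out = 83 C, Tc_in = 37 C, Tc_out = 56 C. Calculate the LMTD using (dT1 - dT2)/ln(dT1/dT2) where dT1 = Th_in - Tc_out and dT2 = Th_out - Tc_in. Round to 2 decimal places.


dT1 = Th_in - Tc_out = 112 - 56 = 56
dT2 = Th_out - Tc_in = 83 - 37 = 46
LMTD = (dT1 - dT2) / ln(dT1/dT2)
LMTD = (56 - 46) / ln(56/46)
LMTD = 50.84 K


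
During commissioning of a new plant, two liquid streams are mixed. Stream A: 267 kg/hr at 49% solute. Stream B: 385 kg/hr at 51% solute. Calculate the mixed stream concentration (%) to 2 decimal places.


Mass balance on solute: F1*x1 + F2*x2 = F3*x3
F3 = F1 + F2 = 267 + 385 = 652 kg/hr
x3 = (F1*x1 + F2*x2)/F3
x3 = (267*0.49 + 385*0.51) / 652
x3 = 50.18%


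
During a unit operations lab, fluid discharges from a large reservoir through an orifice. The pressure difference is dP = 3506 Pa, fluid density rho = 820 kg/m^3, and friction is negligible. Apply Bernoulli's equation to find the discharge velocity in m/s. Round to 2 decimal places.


v = sqrt(2*dP/rho)
v = sqrt(2*3506/820)
v = sqrt(8.55122)
v = 2.92 m/s


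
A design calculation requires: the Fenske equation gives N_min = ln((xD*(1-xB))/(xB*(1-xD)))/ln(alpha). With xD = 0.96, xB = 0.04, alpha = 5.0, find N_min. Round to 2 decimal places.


N_min = ln((xD*(1-xB))/(xB*(1-xD))) / ln(alpha)
Numerator inside ln: 0.9216 / 0.0016 = 576.0
ln(576.0) = 6.356108
ln(alpha) = ln(5.0) = 1.609438
N_min = 6.356108 / 1.609438 = 3.95


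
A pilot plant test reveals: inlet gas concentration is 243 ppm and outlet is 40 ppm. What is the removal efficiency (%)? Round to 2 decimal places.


Efficiency = (G_in - G_out) / G_in * 100%
Efficiency = (243 - 40) / 243 * 100
Efficiency = 203 / 243 * 100
Efficiency = 83.54%


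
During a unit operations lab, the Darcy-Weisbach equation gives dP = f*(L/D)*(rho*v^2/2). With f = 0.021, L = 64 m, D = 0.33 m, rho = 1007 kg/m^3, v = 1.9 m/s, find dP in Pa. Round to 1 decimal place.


dP = f * (L/D) * (rho*v^2/2)
dP = 0.021 * (64/0.33) * (1007*1.9^2/2)
L/D = 193.93939394
rho*v^2/2 = 1007*3.61/2 = 1817.635
dP = 0.021 * 193.93939394 * 1817.635
dP = 7402.7 Pa


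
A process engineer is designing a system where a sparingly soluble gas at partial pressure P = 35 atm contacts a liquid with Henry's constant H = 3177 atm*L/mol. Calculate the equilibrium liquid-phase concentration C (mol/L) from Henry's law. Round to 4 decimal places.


C = P / H
C = 35 / 3177
C = 0.0110 mol/L


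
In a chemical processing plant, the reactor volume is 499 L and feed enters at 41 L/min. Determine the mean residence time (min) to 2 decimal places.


tau = V / v0
tau = 499 / 41
tau = 12.17 min


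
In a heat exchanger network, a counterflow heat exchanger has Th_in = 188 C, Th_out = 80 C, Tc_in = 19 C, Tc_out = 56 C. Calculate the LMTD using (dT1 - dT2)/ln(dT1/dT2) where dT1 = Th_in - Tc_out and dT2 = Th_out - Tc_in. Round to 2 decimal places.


dT1 = Th_in - Tc_out = 188 - 56 = 132
dT2 = Th_out - Tc_in = 80 - 19 = 61
LMTD = (dT1 - dT2) / ln(dT1/dT2)
LMTD = (132 - 61) / ln(132/61)
LMTD = 91.98 K


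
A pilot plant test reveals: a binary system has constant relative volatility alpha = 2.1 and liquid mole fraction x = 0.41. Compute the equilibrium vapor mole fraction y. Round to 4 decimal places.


y = alpha*x / (1 + (alpha-1)*x)
y = 2.1*0.41 / (1 + (2.1-1)*0.41)
y = 0.861 / (1 + 0.451)
y = 0.861 / 1.451
y = 0.5934
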